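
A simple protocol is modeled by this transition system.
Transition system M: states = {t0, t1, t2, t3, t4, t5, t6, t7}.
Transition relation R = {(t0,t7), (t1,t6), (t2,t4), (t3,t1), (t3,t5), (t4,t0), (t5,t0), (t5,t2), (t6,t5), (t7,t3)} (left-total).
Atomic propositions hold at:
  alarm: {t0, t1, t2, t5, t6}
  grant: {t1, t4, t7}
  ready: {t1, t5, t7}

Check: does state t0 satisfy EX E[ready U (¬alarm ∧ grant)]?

Yes

Sat(¬alarm) = {t3, t4, t7}
Sat(¬alarm ∧ grant) = {t4, t7}
E[ready U (¬alarm ∧ grant)]: least fixpoint, start Z0 = Sat((¬alarm ∧ grant)) = {t4, t7}, add states in Sat(ready) with some successor in Z. Already a fixed point.
Sat(E[ready U (¬alarm ∧ grant)]) = {t4, t7}
Sat(EX E[ready U (¬alarm ∧ grant)]) = {s : some successor in {t4, t7}} = {t0, t2}
t0 ∈ Sat(EX E[ready U (¬alarm ∧ grant)]) = {t0, t2}, so the formula holds at t0.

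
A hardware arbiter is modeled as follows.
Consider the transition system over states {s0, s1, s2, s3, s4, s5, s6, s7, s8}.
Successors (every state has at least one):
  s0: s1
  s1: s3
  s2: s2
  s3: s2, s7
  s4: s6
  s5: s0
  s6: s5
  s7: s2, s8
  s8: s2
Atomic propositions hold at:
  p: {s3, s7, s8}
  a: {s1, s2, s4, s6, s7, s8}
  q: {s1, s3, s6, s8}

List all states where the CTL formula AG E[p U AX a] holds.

Sat(AX a) = {s : every successor in {s1, s2, s4, s6, s7, s8}} = {s0, s2, s3, s4, s7, s8}
E[p U AX a]: least fixpoint, start Z0 = Sat(AX a) = {s0, s2, s3, s4, s7, s8}, add states in Sat(p) with some successor in Z. Already a fixed point.
Sat(E[p U AX a]) = {s0, s2, s3, s4, s7, s8}
AG E[p U AX a]: greatest fixpoint, start Z0 = {s0, s2, s3, s4, s7, s8}, keep only states in Sat with every successor in Z. Z1 = {s2, s3, s7, s8}; fixed.
Sat(AG E[p U AX a]) = {s2, s3, s7, s8}

{s2, s3, s7, s8}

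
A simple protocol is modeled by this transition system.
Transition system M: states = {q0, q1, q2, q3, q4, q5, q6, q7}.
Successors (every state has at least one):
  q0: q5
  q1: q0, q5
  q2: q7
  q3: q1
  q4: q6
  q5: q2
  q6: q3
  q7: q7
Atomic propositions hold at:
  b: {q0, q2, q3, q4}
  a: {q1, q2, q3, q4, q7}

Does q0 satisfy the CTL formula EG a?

EG a: greatest fixpoint, start Z0 = {q1, q2, q3, q4, q7}, keep only states in Sat with some successor in Z. Z1 = {q2, q3, q7}; Z2 = {q2, q7}; fixed.
Sat(EG a) = {q2, q7}
q0 ∉ Sat(EG a) = {q2, q7}, so the formula does not hold at q0.

No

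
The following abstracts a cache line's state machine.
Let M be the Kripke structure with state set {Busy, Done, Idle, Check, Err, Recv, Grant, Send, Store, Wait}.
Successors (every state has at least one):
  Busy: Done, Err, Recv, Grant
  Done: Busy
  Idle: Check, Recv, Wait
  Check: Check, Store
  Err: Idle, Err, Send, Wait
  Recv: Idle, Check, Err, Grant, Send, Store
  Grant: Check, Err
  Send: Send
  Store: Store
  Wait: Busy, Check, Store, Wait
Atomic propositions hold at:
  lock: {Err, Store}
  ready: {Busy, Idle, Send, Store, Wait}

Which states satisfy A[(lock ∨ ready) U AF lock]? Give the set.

{Err, Store}

Sat(lock ∨ ready) = {Busy, Idle, Err, Send, Store, Wait}
AF lock: least fixpoint, start Z0 = {Err, Store}, add states with every successor in Z. Already a fixed point.
Sat(AF lock) = {Err, Store}
A[(lock ∨ ready) U AF lock]: least fixpoint, start Z0 = Sat(AF lock) = {Err, Store}, add states in Sat(lock ∨ ready) with every successor in Z. Already a fixed point.
Sat(A[(lock ∨ ready) U AF lock]) = {Err, Store}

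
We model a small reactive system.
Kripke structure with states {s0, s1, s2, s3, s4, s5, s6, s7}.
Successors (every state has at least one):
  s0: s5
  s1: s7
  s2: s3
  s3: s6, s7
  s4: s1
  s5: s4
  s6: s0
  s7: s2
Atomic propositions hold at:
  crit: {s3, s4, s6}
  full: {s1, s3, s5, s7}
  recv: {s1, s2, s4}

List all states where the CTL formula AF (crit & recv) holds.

{s0, s4, s5, s6}

Sat(crit & recv) = {s4}
AF (crit & recv): least fixpoint, start Z0 = {s4}, add states with every successor in Z. Z1 = {s4, s5}; Z2 = {s0, s4, s5}; Z3 = {s0, s4, s5, s6}; fixed.
Sat(AF (crit & recv)) = {s0, s4, s5, s6}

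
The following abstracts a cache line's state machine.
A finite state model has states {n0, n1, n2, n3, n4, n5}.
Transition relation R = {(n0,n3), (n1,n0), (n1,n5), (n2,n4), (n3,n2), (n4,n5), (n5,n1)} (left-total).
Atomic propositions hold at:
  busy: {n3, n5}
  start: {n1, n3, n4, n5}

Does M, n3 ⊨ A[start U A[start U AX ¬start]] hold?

Yes

Sat(¬start) = {n0, n2}
Sat(AX ¬start) = {s : every successor in {n0, n2}} = {n3}
A[start U AX ¬start]: least fixpoint, start Z0 = Sat(AX ¬start) = {n3}, add states in Sat(start) with every successor in Z. Already a fixed point.
Sat(A[start U AX ¬start]) = {n3}
A[start U A[start U AX ¬start]]: least fixpoint, start Z0 = Sat(A[start U AX ¬start]) = {n3}, add states in Sat(start) with every successor in Z. Already a fixed point.
Sat(A[start U A[start U AX ¬start]]) = {n3}
n3 ∈ Sat(A[start U A[start U AX ¬start]]) = {n3}, so the formula holds at n3.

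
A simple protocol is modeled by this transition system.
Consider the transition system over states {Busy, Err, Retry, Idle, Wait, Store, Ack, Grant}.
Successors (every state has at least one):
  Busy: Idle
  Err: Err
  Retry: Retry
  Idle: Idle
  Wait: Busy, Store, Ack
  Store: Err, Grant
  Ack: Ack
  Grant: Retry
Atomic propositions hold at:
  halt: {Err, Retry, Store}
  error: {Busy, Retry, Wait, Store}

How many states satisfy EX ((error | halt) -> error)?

Sat(error | halt) = {Busy, Err, Retry, Wait, Store}
Sat((error | halt) -> error) = {Busy, Retry, Idle, Wait, Store, Ack, Grant}
Sat(EX ((error | halt) -> error)) = {s : some successor in {Busy, Retry, Idle, Wait, Store, Ack, Grant}} = {Busy, Retry, Idle, Wait, Store, Ack, Grant}
|Sat(EX ((error | halt) -> error))| = |{Busy, Retry, Idle, Wait, Store, Ack, Grant}| = 7.

7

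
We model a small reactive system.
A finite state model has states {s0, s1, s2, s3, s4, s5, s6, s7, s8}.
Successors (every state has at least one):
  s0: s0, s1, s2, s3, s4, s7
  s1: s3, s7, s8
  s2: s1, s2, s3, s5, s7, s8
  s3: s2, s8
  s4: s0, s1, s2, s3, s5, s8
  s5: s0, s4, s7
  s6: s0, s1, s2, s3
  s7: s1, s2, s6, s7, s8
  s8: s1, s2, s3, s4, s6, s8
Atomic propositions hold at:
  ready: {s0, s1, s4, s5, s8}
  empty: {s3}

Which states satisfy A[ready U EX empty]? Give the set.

Sat(EX empty) = {s : some successor in {s3}} = {s0, s1, s2, s4, s6, s8}
A[ready U EX empty]: least fixpoint, start Z0 = Sat(EX empty) = {s0, s1, s2, s4, s6, s8}, add states in Sat(ready) with every successor in Z. Already a fixed point.
Sat(A[ready U EX empty]) = {s0, s1, s2, s4, s6, s8}

{s0, s1, s2, s4, s6, s8}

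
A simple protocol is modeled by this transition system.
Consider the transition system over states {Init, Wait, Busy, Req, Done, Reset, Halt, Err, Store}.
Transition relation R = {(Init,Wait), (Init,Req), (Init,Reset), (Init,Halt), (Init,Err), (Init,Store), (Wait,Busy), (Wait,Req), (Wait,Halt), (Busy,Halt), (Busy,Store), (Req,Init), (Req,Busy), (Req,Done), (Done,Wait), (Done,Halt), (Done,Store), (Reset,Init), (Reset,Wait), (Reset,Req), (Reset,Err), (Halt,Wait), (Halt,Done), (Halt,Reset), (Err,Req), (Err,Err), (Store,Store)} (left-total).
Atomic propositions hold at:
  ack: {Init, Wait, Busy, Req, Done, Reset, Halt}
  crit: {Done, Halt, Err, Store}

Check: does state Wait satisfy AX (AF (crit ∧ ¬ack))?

Sat(¬ack) = {Err, Store}
Sat(crit ∧ ¬ack) = {Err, Store}
AF (crit ∧ ¬ack): least fixpoint, start Z0 = {Err, Store}, add states with every successor in Z. Already a fixed point.
Sat(AF (crit ∧ ¬ack)) = {Err, Store}
Sat(AX (AF (crit ∧ ¬ack))) = {s : every successor in {Err, Store}} = {Store}
Wait ∉ Sat(AX (AF (crit ∧ ¬ack))) = {Store}, so the formula does not hold at Wait.

No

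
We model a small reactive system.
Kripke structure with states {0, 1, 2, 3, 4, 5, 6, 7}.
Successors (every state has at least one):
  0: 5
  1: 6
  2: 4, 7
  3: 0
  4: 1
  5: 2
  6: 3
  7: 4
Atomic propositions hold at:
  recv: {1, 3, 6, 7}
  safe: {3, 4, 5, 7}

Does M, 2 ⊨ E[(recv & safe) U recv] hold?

No

Sat(recv & safe) = {3, 7}
E[(recv & safe) U recv]: least fixpoint, start Z0 = Sat(recv) = {1, 3, 6, 7}, add states in Sat(recv & safe) with some successor in Z. Already a fixed point.
Sat(E[(recv & safe) U recv]) = {1, 3, 6, 7}
2 ∉ Sat(E[(recv & safe) U recv]) = {1, 3, 6, 7}, so the formula does not hold at 2.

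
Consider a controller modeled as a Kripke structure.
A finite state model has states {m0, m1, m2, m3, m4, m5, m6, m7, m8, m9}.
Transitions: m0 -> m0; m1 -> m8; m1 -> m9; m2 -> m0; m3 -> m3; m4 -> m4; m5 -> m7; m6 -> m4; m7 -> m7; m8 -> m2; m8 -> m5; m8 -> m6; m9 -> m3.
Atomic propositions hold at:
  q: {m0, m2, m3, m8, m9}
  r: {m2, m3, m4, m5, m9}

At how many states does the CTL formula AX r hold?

4

Sat(AX r) = {s : every successor in {m2, m3, m4, m5, m9}} = {m3, m4, m6, m9}
|Sat(AX r)| = |{m3, m4, m6, m9}| = 4.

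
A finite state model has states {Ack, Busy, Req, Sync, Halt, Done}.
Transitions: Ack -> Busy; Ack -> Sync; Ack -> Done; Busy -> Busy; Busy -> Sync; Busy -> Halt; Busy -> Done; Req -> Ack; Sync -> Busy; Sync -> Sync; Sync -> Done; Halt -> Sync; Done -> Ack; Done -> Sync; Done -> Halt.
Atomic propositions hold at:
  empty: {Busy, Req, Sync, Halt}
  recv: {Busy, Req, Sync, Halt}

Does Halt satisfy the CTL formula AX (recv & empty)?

Yes

Sat(recv & empty) = {Busy, Req, Sync, Halt}
Sat(AX (recv & empty)) = {s : every successor in {Busy, Req, Sync, Halt}} = {Halt}
Halt ∈ Sat(AX (recv & empty)) = {Halt}, so the formula holds at Halt.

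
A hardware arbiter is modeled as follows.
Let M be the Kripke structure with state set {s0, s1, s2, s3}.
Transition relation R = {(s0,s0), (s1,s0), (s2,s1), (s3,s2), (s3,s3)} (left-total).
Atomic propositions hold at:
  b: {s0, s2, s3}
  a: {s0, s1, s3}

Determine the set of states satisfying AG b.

AG b: greatest fixpoint, start Z0 = {s0, s2, s3}, keep only states in Sat with every successor in Z. Z1 = {s0, s3}; Z2 = {s0}; fixed.
Sat(AG b) = {s0}

{s0}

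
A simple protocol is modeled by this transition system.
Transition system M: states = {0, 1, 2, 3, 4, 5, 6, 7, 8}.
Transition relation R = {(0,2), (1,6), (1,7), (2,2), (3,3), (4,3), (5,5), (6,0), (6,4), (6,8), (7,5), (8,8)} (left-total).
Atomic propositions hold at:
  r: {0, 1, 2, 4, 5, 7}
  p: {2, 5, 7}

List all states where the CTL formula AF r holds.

{0, 1, 2, 4, 5, 7}

AF r: least fixpoint, start Z0 = {0, 1, 2, 4, 5, 7}, add states with every successor in Z. Already a fixed point.
Sat(AF r) = {0, 1, 2, 4, 5, 7}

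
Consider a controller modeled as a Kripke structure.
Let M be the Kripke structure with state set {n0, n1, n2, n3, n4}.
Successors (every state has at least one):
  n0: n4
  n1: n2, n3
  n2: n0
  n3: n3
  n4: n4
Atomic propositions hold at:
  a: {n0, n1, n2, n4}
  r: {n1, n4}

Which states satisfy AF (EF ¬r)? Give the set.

Sat(¬r) = {n0, n2, n3}
EF ¬r: least fixpoint, start Z0 = {n0, n2, n3}, add states with some successor in Z. Z1 = {n0, n1, n2, n3}; fixed.
Sat(EF ¬r) = {n0, n1, n2, n3}
AF (EF ¬r): least fixpoint, start Z0 = {n0, n1, n2, n3}, add states with every successor in Z. Already a fixed point.
Sat(AF (EF ¬r)) = {n0, n1, n2, n3}

{n0, n1, n2, n3}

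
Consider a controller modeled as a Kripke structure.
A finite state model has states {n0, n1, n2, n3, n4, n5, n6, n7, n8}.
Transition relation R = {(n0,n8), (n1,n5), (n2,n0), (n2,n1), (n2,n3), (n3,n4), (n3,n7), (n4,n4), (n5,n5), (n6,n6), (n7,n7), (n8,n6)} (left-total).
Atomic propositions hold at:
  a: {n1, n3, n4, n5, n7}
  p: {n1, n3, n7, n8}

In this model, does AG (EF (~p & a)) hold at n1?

Yes

Sat(~p) = {n0, n2, n4, n5, n6}
Sat(~p & a) = {n4, n5}
EF (~p & a): least fixpoint, start Z0 = {n4, n5}, add states with some successor in Z. Z1 = {n1, n3, n4, n5}; Z2 = {n1, n2, n3, n4, n5}; fixed.
Sat(EF (~p & a)) = {n1, n2, n3, n4, n5}
AG (EF (~p & a)): greatest fixpoint, start Z0 = {n1, n2, n3, n4, n5}, keep only states in Sat with every successor in Z. Z1 = {n1, n4, n5}; fixed.
Sat(AG (EF (~p & a))) = {n1, n4, n5}
n1 ∈ Sat(AG (EF (~p & a))) = {n1, n4, n5}, so the formula holds at n1.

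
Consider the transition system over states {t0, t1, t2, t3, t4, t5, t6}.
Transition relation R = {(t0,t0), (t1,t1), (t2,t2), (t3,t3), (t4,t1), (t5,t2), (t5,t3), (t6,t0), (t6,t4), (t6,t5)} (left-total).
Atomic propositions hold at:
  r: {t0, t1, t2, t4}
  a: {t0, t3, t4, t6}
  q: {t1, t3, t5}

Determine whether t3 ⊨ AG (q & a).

Yes

Sat(q & a) = {t3}
AG (q & a): greatest fixpoint, start Z0 = {t3}, keep only states in Sat with every successor in Z. Already a fixed point.
Sat(AG (q & a)) = {t3}
t3 ∈ Sat(AG (q & a)) = {t3}, so the formula holds at t3.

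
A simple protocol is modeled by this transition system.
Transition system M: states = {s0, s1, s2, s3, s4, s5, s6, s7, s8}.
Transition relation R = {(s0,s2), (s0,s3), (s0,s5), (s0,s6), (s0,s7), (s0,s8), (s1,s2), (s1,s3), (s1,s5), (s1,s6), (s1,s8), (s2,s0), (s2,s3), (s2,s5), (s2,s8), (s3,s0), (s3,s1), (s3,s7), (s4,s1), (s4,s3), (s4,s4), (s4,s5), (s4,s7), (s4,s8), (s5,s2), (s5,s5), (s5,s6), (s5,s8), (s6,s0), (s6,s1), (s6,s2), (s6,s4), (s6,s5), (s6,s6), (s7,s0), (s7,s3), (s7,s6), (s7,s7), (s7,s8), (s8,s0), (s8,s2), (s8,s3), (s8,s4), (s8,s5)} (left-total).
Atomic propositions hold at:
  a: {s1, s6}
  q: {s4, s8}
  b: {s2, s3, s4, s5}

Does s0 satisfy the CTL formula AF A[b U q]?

A[b U q]: least fixpoint, start Z0 = Sat(q) = {s4, s8}, add states in Sat(b) with every successor in Z. Already a fixed point.
Sat(A[b U q]) = {s4, s8}
AF A[b U q]: least fixpoint, start Z0 = {s4, s8}, add states with every successor in Z. Already a fixed point.
Sat(AF A[b U q]) = {s4, s8}
s0 ∉ Sat(AF A[b U q]) = {s4, s8}, so the formula does not hold at s0.

No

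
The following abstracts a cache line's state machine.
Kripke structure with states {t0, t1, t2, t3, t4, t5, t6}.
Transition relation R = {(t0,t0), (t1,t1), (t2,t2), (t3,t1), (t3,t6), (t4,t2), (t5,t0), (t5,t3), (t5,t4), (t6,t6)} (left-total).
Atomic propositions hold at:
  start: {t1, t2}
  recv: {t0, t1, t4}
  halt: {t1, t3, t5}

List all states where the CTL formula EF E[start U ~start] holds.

{t0, t3, t4, t5, t6}

Sat(~start) = {t0, t3, t4, t5, t6}
E[start U ~start]: least fixpoint, start Z0 = Sat(~start) = {t0, t3, t4, t5, t6}, add states in Sat(start) with some successor in Z. Already a fixed point.
Sat(E[start U ~start]) = {t0, t3, t4, t5, t6}
EF E[start U ~start]: least fixpoint, start Z0 = {t0, t3, t4, t5, t6}, add states with some successor in Z. Already a fixed point.
Sat(EF E[start U ~start]) = {t0, t3, t4, t5, t6}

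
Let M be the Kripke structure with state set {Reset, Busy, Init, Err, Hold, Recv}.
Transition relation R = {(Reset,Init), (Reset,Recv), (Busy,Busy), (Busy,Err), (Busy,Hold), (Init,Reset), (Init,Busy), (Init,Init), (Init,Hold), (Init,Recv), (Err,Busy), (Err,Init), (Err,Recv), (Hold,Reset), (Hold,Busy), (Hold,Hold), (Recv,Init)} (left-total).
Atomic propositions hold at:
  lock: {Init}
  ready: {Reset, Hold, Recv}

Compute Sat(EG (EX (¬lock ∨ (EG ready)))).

Sat(¬lock) = {Reset, Busy, Err, Hold, Recv}
EG ready: greatest fixpoint, start Z0 = {Reset, Hold, Recv}, keep only states in Sat with some successor in Z. Z1 = {Reset, Hold}; Z2 = {Hold}; fixed.
Sat(EG ready) = {Hold}
Sat(¬lock ∨ (EG ready)) = {Reset, Busy, Err, Hold, Recv}
Sat(EX (¬lock ∨ (EG ready))) = {s : some successor in {Reset, Busy, Err, Hold, Recv}} = {Reset, Busy, Init, Err, Hold}
EG (EX (¬lock ∨ (EG ready))): greatest fixpoint, start Z0 = {Reset, Busy, Init, Err, Hold}, keep only states in Sat with some successor in Z. Already a fixed point.
Sat(EG (EX (¬lock ∨ (EG ready)))) = {Reset, Busy, Init, Err, Hold}

{Reset, Busy, Init, Err, Hold}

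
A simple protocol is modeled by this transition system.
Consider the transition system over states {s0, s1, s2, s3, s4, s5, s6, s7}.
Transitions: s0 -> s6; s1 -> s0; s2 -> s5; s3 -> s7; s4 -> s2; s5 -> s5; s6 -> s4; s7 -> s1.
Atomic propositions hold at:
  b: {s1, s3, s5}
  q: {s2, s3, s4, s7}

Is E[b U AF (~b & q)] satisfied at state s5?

No

Sat(~b) = {s0, s2, s4, s6, s7}
Sat(~b & q) = {s2, s4, s7}
AF (~b & q): least fixpoint, start Z0 = {s2, s4, s7}, add states with every successor in Z. Z1 = {s2, s3, s4, s6, s7}; Z2 = {s0, s2, s3, s4, s6, s7}; Z3 = {s0, s1, s2, s3, s4, s6, s7}; fixed.
Sat(AF (~b & q)) = {s0, s1, s2, s3, s4, s6, s7}
E[b U AF (~b & q)]: least fixpoint, start Z0 = Sat(AF (~b & q)) = {s0, s1, s2, s3, s4, s6, s7}, add states in Sat(b) with some successor in Z. Already a fixed point.
Sat(E[b U AF (~b & q)]) = {s0, s1, s2, s3, s4, s6, s7}
s5 ∉ Sat(E[b U AF (~b & q)]) = {s0, s1, s2, s3, s4, s6, s7}, so the formula does not hold at s5.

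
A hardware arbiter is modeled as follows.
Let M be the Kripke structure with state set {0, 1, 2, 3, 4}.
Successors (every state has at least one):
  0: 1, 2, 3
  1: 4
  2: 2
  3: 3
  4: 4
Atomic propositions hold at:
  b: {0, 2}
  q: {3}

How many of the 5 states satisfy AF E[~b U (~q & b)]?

Sat(~b) = {1, 3, 4}
Sat(~q) = {0, 1, 2, 4}
Sat(~q & b) = {0, 2}
E[~b U (~q & b)]: least fixpoint, start Z0 = Sat((~q & b)) = {0, 2}, add states in Sat(~b) with some successor in Z. Already a fixed point.
Sat(E[~b U (~q & b)]) = {0, 2}
AF E[~b U (~q & b)]: least fixpoint, start Z0 = {0, 2}, add states with every successor in Z. Already a fixed point.
Sat(AF E[~b U (~q & b)]) = {0, 2}
|Sat(AF E[~b U (~q & b)])| = |{0, 2}| = 2.

2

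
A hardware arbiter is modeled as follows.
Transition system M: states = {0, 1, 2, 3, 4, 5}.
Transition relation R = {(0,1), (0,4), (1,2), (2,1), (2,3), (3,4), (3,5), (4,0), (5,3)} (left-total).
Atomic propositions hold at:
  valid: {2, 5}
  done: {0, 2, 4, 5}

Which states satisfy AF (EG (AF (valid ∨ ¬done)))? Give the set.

Sat(¬done) = {1, 3}
Sat(valid ∨ ¬done) = {1, 2, 3, 5}
AF (valid ∨ ¬done): least fixpoint, start Z0 = {1, 2, 3, 5}, add states with every successor in Z. Already a fixed point.
Sat(AF (valid ∨ ¬done)) = {1, 2, 3, 5}
EG (AF (valid ∨ ¬done)): greatest fixpoint, start Z0 = {1, 2, 3, 5}, keep only states in Sat with some successor in Z. Already a fixed point.
Sat(EG (AF (valid ∨ ¬done))) = {1, 2, 3, 5}
AF (EG (AF (valid ∨ ¬done))): least fixpoint, start Z0 = {1, 2, 3, 5}, add states with every successor in Z. Already a fixed point.
Sat(AF (EG (AF (valid ∨ ¬done)))) = {1, 2, 3, 5}

{1, 2, 3, 5}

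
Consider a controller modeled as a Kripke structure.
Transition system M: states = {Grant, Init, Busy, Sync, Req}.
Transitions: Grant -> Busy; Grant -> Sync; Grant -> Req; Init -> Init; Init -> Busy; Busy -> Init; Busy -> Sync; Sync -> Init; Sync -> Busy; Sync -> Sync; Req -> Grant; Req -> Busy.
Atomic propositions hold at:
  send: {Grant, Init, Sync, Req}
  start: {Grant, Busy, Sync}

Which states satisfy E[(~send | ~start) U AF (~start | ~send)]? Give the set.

{Init, Busy, Req}

Sat(~send) = {Busy}
Sat(~start) = {Init, Req}
Sat(~send | ~start) = {Init, Busy, Req}
Sat(~start | ~send) = {Init, Busy, Req}
AF (~start | ~send): least fixpoint, start Z0 = {Init, Busy, Req}, add states with every successor in Z. Already a fixed point.
Sat(AF (~start | ~send)) = {Init, Busy, Req}
E[(~send | ~start) U AF (~start | ~send)]: least fixpoint, start Z0 = Sat(AF (~start | ~send)) = {Init, Busy, Req}, add states in Sat(~send | ~start) with some successor in Z. Already a fixed point.
Sat(E[(~send | ~start) U AF (~start | ~send)]) = {Init, Busy, Req}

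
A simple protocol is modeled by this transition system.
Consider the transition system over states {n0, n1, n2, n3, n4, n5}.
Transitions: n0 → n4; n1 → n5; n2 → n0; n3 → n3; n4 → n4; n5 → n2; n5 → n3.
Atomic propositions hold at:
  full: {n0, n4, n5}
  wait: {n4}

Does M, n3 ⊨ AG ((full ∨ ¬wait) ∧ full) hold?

No

Sat(¬wait) = {n0, n1, n2, n3, n5}
Sat(full ∨ ¬wait) = {n0, n1, n2, n3, n4, n5}
Sat((full ∨ ¬wait) ∧ full) = {n0, n4, n5}
AG ((full ∨ ¬wait) ∧ full): greatest fixpoint, start Z0 = {n0, n4, n5}, keep only states in Sat with every successor in Z. Z1 = {n0, n4}; fixed.
Sat(AG ((full ∨ ¬wait) ∧ full)) = {n0, n4}
n3 ∉ Sat(AG ((full ∨ ¬wait) ∧ full)) = {n0, n4}, so the formula does not hold at n3.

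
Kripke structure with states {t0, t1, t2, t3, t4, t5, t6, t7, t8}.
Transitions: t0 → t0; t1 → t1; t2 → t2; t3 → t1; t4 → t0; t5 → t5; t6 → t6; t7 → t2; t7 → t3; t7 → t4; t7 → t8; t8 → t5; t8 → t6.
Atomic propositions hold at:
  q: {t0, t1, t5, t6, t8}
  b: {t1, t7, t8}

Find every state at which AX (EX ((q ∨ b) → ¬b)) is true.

Sat(q ∨ b) = {t0, t1, t5, t6, t7, t8}
Sat(¬b) = {t0, t2, t3, t4, t5, t6}
Sat((q ∨ b) → ¬b) = {t0, t2, t3, t4, t5, t6}
Sat(EX ((q ∨ b) → ¬b)) = {s : some successor in {t0, t2, t3, t4, t5, t6}} = {t0, t2, t4, t5, t6, t7, t8}
Sat(AX (EX ((q ∨ b) → ¬b))) = {s : every successor in {t0, t2, t4, t5, t6, t7, t8}} = {t0, t2, t4, t5, t6, t8}

{t0, t2, t4, t5, t6, t8}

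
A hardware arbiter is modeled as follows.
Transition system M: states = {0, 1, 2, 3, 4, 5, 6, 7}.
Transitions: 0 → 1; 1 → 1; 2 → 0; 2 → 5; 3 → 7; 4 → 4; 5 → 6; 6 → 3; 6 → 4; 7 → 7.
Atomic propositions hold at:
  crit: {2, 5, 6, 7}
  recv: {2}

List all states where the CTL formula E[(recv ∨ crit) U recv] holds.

{2}

Sat(recv ∨ crit) = {2, 5, 6, 7}
E[(recv ∨ crit) U recv]: least fixpoint, start Z0 = Sat(recv) = {2}, add states in Sat(recv ∨ crit) with some successor in Z. Already a fixed point.
Sat(E[(recv ∨ crit) U recv]) = {2}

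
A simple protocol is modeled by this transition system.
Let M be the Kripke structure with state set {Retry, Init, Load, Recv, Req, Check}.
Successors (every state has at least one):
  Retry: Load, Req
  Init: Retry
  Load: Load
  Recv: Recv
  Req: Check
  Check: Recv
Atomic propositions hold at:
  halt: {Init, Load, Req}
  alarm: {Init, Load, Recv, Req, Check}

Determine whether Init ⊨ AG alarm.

AG alarm: greatest fixpoint, start Z0 = {Init, Load, Recv, Req, Check}, keep only states in Sat with every successor in Z. Z1 = {Load, Recv, Req, Check}; fixed.
Sat(AG alarm) = {Load, Recv, Req, Check}
Init ∉ Sat(AG alarm) = {Load, Recv, Req, Check}, so the formula does not hold at Init.

No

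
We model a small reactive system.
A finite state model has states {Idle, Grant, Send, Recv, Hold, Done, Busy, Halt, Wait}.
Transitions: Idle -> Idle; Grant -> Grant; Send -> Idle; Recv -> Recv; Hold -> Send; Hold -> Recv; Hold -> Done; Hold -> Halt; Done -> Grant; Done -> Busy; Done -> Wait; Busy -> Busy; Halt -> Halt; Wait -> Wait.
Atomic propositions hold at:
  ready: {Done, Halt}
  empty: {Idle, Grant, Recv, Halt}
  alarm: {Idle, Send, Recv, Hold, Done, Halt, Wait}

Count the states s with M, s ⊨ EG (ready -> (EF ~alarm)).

8

Sat(~alarm) = {Grant, Busy}
EF ~alarm: least fixpoint, start Z0 = {Grant, Busy}, add states with some successor in Z. Z1 = {Grant, Done, Busy}; Z2 = {Grant, Hold, Done, Busy}; fixed.
Sat(EF ~alarm) = {Grant, Hold, Done, Busy}
Sat(ready -> (EF ~alarm)) = {Idle, Grant, Send, Recv, Hold, Done, Busy, Wait}
EG (ready -> (EF ~alarm)): greatest fixpoint, start Z0 = {Idle, Grant, Send, Recv, Hold, Done, Busy, Wait}, keep only states in Sat with some successor in Z. Already a fixed point.
Sat(EG (ready -> (EF ~alarm))) = {Idle, Grant, Send, Recv, Hold, Done, Busy, Wait}
|Sat(EG (ready -> (EF ~alarm)))| = |{Idle, Grant, Send, Recv, Hold, Done, Busy, Wait}| = 8.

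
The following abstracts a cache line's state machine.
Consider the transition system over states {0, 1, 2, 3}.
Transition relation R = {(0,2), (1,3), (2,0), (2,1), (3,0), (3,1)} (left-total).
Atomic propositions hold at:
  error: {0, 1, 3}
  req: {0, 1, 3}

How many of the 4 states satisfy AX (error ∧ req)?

3

Sat(error ∧ req) = {0, 1, 3}
Sat(AX (error ∧ req)) = {s : every successor in {0, 1, 3}} = {1, 2, 3}
|Sat(AX (error ∧ req))| = |{1, 2, 3}| = 3.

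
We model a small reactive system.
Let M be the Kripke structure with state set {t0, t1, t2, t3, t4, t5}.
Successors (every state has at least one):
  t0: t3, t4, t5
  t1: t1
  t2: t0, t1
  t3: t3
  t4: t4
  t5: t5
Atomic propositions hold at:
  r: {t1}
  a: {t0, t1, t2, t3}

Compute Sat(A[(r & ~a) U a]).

Sat(~a) = {t4, t5}
Sat(r & ~a) = ∅
A[(r & ~a) U a]: least fixpoint, start Z0 = Sat(a) = {t0, t1, t2, t3}, add states in Sat(r & ~a) with every successor in Z. Already a fixed point.
Sat(A[(r & ~a) U a]) = {t0, t1, t2, t3}

{t0, t1, t2, t3}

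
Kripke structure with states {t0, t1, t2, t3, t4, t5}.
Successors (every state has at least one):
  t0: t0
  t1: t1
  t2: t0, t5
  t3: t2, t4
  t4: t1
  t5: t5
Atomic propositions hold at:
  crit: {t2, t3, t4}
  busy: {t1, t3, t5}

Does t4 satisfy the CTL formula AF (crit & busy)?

Sat(crit & busy) = {t3}
AF (crit & busy): least fixpoint, start Z0 = {t3}, add states with every successor in Z. Already a fixed point.
Sat(AF (crit & busy)) = {t3}
t4 ∉ Sat(AF (crit & busy)) = {t3}, so the formula does not hold at t4.

No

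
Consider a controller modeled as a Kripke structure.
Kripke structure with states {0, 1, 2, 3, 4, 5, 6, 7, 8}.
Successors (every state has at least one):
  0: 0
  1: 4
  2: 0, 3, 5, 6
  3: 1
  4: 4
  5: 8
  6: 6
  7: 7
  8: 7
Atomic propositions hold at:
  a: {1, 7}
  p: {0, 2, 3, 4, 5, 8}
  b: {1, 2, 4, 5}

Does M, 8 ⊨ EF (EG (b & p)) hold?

Sat(b & p) = {2, 4, 5}
EG (b & p): greatest fixpoint, start Z0 = {2, 4, 5}, keep only states in Sat with some successor in Z. Z1 = {2, 4}; Z2 = {4}; fixed.
Sat(EG (b & p)) = {4}
EF (EG (b & p)): least fixpoint, start Z0 = {4}, add states with some successor in Z. Z1 = {1, 4}; Z2 = {1, 3, 4}; Z3 = {1, 2, 3, 4}; fixed.
Sat(EF (EG (b & p))) = {1, 2, 3, 4}
8 ∉ Sat(EF (EG (b & p))) = {1, 2, 3, 4}, so the formula does not hold at 8.

No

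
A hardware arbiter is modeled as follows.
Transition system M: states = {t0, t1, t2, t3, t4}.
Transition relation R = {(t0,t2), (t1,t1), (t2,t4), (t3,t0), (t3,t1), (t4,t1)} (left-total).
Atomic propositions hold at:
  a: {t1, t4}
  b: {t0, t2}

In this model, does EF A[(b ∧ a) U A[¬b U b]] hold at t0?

Yes

Sat(b ∧ a) = ∅
Sat(¬b) = {t1, t3, t4}
A[¬b U b]: least fixpoint, start Z0 = Sat(b) = {t0, t2}, add states in Sat(¬b) with every successor in Z. Already a fixed point.
Sat(A[¬b U b]) = {t0, t2}
A[(b ∧ a) U A[¬b U b]]: least fixpoint, start Z0 = Sat(A[¬b U b]) = {t0, t2}, add states in Sat(b ∧ a) with every successor in Z. Already a fixed point.
Sat(A[(b ∧ a) U A[¬b U b]]) = {t0, t2}
EF A[(b ∧ a) U A[¬b U b]]: least fixpoint, start Z0 = {t0, t2}, add states with some successor in Z. Z1 = {t0, t2, t3}; fixed.
Sat(EF A[(b ∧ a) U A[¬b U b]]) = {t0, t2, t3}
t0 ∈ Sat(EF A[(b ∧ a) U A[¬b U b]]) = {t0, t2, t3}, so the formula holds at t0.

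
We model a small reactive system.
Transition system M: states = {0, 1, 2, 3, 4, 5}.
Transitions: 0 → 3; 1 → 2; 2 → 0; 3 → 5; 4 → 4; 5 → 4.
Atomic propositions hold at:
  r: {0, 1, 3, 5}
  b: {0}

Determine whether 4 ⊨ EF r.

EF r: least fixpoint, start Z0 = {0, 1, 3, 5}, add states with some successor in Z. Z1 = {0, 1, 2, 3, 5}; fixed.
Sat(EF r) = {0, 1, 2, 3, 5}
4 ∉ Sat(EF r) = {0, 1, 2, 3, 5}, so the formula does not hold at 4.

No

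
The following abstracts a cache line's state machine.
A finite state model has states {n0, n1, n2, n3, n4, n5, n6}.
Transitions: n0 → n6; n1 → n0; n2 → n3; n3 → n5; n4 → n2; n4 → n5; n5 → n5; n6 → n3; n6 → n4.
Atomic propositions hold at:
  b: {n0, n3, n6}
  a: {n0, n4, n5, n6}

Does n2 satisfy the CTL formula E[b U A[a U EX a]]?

No

Sat(EX a) = {s : some successor in {n0, n4, n5, n6}} = {n0, n1, n3, n4, n5, n6}
A[a U EX a]: least fixpoint, start Z0 = Sat(EX a) = {n0, n1, n3, n4, n5, n6}, add states in Sat(a) with every successor in Z. Already a fixed point.
Sat(A[a U EX a]) = {n0, n1, n3, n4, n5, n6}
E[b U A[a U EX a]]: least fixpoint, start Z0 = Sat(A[a U EX a]) = {n0, n1, n3, n4, n5, n6}, add states in Sat(b) with some successor in Z. Already a fixed point.
Sat(E[b U A[a U EX a]]) = {n0, n1, n3, n4, n5, n6}
n2 ∉ Sat(E[b U A[a U EX a]]) = {n0, n1, n3, n4, n5, n6}, so the formula does not hold at n2.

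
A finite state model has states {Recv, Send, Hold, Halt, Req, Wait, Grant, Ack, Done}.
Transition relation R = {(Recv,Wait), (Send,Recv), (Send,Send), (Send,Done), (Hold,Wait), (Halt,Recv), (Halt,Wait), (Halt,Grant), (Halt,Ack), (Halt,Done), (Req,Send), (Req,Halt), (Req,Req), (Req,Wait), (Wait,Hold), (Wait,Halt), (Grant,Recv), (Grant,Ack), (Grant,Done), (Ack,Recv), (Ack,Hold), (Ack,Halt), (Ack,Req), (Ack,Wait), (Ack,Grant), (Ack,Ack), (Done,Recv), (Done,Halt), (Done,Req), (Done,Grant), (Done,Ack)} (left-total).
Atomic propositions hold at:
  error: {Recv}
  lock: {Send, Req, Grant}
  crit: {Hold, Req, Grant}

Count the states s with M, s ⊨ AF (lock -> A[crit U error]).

A[crit U error]: least fixpoint, start Z0 = Sat(error) = {Recv}, add states in Sat(crit) with every successor in Z. Already a fixed point.
Sat(A[crit U error]) = {Recv}
Sat(lock -> A[crit U error]) = {Recv, Hold, Halt, Wait, Ack, Done}
AF (lock -> A[crit U error]): least fixpoint, start Z0 = {Recv, Hold, Halt, Wait, Ack, Done}, add states with every successor in Z. Z1 = {Recv, Hold, Halt, Wait, Grant, Ack, Done}; fixed.
Sat(AF (lock -> A[crit U error])) = {Recv, Hold, Halt, Wait, Grant, Ack, Done}
|Sat(AF (lock -> A[crit U error]))| = |{Recv, Hold, Halt, Wait, Grant, Ack, Done}| = 7.

7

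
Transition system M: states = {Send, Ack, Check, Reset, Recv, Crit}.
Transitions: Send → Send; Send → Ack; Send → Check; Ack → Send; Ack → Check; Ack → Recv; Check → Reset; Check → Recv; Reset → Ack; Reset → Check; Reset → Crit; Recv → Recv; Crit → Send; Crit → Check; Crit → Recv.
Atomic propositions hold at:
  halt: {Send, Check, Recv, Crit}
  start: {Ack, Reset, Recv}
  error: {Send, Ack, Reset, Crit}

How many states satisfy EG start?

EG start: greatest fixpoint, start Z0 = {Ack, Reset, Recv}, keep only states in Sat with some successor in Z. Already a fixed point.
Sat(EG start) = {Ack, Reset, Recv}
|Sat(EG start)| = |{Ack, Reset, Recv}| = 3.

3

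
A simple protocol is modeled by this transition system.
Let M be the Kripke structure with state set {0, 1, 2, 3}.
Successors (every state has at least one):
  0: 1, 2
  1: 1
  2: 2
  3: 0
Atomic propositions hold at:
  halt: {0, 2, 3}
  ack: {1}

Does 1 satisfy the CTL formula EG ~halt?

Yes

Sat(~halt) = {1}
EG ~halt: greatest fixpoint, start Z0 = {1}, keep only states in Sat with some successor in Z. Already a fixed point.
Sat(EG ~halt) = {1}
1 ∈ Sat(EG ~halt) = {1}, so the formula holds at 1.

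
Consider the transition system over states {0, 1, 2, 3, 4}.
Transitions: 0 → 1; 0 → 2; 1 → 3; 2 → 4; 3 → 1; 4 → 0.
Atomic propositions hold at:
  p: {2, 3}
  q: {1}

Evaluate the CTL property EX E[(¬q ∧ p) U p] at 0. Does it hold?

Sat(¬q) = {0, 2, 3, 4}
Sat(¬q ∧ p) = {2, 3}
E[(¬q ∧ p) U p]: least fixpoint, start Z0 = Sat(p) = {2, 3}, add states in Sat(¬q ∧ p) with some successor in Z. Already a fixed point.
Sat(E[(¬q ∧ p) U p]) = {2, 3}
Sat(EX E[(¬q ∧ p) U p]) = {s : some successor in {2, 3}} = {0, 1}
0 ∈ Sat(EX E[(¬q ∧ p) U p]) = {0, 1}, so the formula holds at 0.

Yes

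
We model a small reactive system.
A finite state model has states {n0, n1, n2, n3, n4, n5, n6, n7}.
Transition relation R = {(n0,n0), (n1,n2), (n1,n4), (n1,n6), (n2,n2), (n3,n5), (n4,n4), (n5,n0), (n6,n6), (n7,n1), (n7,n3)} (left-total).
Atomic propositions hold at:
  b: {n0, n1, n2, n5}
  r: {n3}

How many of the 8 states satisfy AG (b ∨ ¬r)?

Sat(¬r) = {n0, n1, n2, n4, n5, n6, n7}
Sat(b ∨ ¬r) = {n0, n1, n2, n4, n5, n6, n7}
AG (b ∨ ¬r): greatest fixpoint, start Z0 = {n0, n1, n2, n4, n5, n6, n7}, keep only states in Sat with every successor in Z. Z1 = {n0, n1, n2, n4, n5, n6}; fixed.
Sat(AG (b ∨ ¬r)) = {n0, n1, n2, n4, n5, n6}
|Sat(AG (b ∨ ¬r))| = |{n0, n1, n2, n4, n5, n6}| = 6.

6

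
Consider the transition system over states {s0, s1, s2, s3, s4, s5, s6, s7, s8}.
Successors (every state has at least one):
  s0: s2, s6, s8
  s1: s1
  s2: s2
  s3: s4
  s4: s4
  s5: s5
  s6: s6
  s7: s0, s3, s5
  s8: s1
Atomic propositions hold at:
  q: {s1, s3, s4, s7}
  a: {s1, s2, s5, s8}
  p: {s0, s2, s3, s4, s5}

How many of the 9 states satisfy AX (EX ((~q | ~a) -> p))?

7

Sat(~q) = {s0, s2, s5, s6, s8}
Sat(~a) = {s0, s3, s4, s6, s7}
Sat(~q | ~a) = {s0, s2, s3, s4, s5, s6, s7, s8}
Sat((~q | ~a) -> p) = {s0, s1, s2, s3, s4, s5}
Sat(EX ((~q | ~a) -> p)) = {s : some successor in {s0, s1, s2, s3, s4, s5}} = {s0, s1, s2, s3, s4, s5, s7, s8}
Sat(AX (EX ((~q | ~a) -> p))) = {s : every successor in {s0, s1, s2, s3, s4, s5, s7, s8}} = {s1, s2, s3, s4, s5, s7, s8}
|Sat(AX (EX ((~q | ~a) -> p)))| = |{s1, s2, s3, s4, s5, s7, s8}| = 7.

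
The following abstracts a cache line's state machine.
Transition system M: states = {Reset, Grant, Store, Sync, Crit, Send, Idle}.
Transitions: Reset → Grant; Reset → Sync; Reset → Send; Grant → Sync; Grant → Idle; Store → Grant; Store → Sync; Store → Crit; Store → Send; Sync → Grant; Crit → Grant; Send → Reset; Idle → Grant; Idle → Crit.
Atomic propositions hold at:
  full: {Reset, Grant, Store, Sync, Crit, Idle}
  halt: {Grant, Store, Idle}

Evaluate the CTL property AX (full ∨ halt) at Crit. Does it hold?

Yes

Sat(full ∨ halt) = {Reset, Grant, Store, Sync, Crit, Idle}
Sat(AX (full ∨ halt)) = {s : every successor in {Reset, Grant, Store, Sync, Crit, Idle}} = {Grant, Sync, Crit, Send, Idle}
Crit ∈ Sat(AX (full ∨ halt)) = {Grant, Sync, Crit, Send, Idle}, so the formula holds at Crit.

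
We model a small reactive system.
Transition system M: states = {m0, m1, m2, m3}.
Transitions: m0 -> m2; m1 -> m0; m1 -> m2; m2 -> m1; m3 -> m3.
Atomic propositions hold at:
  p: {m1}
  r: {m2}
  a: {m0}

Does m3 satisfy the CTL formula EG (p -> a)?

Yes

Sat(p -> a) = {m0, m2, m3}
EG (p -> a): greatest fixpoint, start Z0 = {m0, m2, m3}, keep only states in Sat with some successor in Z. Z1 = {m0, m3}; Z2 = {m3}; fixed.
Sat(EG (p -> a)) = {m3}
m3 ∈ Sat(EG (p -> a)) = {m3}, so the formula holds at m3.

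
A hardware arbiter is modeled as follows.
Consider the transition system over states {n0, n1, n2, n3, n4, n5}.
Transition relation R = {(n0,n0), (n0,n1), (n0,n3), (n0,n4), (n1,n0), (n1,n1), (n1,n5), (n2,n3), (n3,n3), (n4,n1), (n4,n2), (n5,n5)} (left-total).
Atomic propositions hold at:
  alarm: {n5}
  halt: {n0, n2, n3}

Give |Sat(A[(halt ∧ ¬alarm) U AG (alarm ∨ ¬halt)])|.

Sat(¬alarm) = {n0, n1, n2, n3, n4}
Sat(halt ∧ ¬alarm) = {n0, n2, n3}
Sat(¬halt) = {n1, n4, n5}
Sat(alarm ∨ ¬halt) = {n1, n4, n5}
AG (alarm ∨ ¬halt): greatest fixpoint, start Z0 = {n1, n4, n5}, keep only states in Sat with every successor in Z. Z1 = {n5}; fixed.
Sat(AG (alarm ∨ ¬halt)) = {n5}
A[(halt ∧ ¬alarm) U AG (alarm ∨ ¬halt)]: least fixpoint, start Z0 = Sat(AG (alarm ∨ ¬halt)) = {n5}, add states in Sat(halt ∧ ¬alarm) with every successor in Z. Already a fixed point.
Sat(A[(halt ∧ ¬alarm) U AG (alarm ∨ ¬halt)]) = {n5}
|Sat(A[(halt ∧ ¬alarm) U AG (alarm ∨ ¬halt)])| = |{n5}| = 1.

1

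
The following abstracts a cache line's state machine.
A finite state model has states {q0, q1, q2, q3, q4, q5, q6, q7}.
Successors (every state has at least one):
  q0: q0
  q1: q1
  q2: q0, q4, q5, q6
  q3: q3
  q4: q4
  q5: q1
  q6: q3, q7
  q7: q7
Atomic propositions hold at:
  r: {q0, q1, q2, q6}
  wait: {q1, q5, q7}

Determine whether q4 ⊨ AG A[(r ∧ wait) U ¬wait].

Sat(r ∧ wait) = {q1}
Sat(¬wait) = {q0, q2, q3, q4, q6}
A[(r ∧ wait) U ¬wait]: least fixpoint, start Z0 = Sat(¬wait) = {q0, q2, q3, q4, q6}, add states in Sat(r ∧ wait) with every successor in Z. Already a fixed point.
Sat(A[(r ∧ wait) U ¬wait]) = {q0, q2, q3, q4, q6}
AG A[(r ∧ wait) U ¬wait]: greatest fixpoint, start Z0 = {q0, q2, q3, q4, q6}, keep only states in Sat with every successor in Z. Z1 = {q0, q3, q4}; fixed.
Sat(AG A[(r ∧ wait) U ¬wait]) = {q0, q3, q4}
q4 ∈ Sat(AG A[(r ∧ wait) U ¬wait]) = {q0, q3, q4}, so the formula holds at q4.

Yes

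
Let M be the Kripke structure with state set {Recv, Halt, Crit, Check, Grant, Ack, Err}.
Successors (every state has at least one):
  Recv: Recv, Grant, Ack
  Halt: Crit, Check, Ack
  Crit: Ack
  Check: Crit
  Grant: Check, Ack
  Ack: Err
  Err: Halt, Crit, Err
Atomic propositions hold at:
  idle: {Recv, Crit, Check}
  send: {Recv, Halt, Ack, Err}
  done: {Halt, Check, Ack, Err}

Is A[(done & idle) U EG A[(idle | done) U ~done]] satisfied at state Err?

No

Sat(done & idle) = {Check}
Sat(idle | done) = {Recv, Halt, Crit, Check, Ack, Err}
Sat(~done) = {Recv, Crit, Grant}
A[(idle | done) U ~done]: least fixpoint, start Z0 = Sat(~done) = {Recv, Crit, Grant}, add states in Sat(idle | done) with every successor in Z. Z1 = {Recv, Crit, Check, Grant}; fixed.
Sat(A[(idle | done) U ~done]) = {Recv, Crit, Check, Grant}
EG A[(idle | done) U ~done]: greatest fixpoint, start Z0 = {Recv, Crit, Check, Grant}, keep only states in Sat with some successor in Z. Z1 = {Recv, Check, Grant}; Z2 = {Recv, Grant}; Z3 = {Recv}; fixed.
Sat(EG A[(idle | done) U ~done]) = {Recv}
A[(done & idle) U EG A[(idle | done) U ~done]]: least fixpoint, start Z0 = Sat(EG A[(idle | done) U ~done]) = {Recv}, add states in Sat(done & idle) with every successor in Z. Already a fixed point.
Sat(A[(done & idle) U EG A[(idle | done) U ~done]]) = {Recv}
Err ∉ Sat(A[(done & idle) U EG A[(idle | done) U ~done]]) = {Recv}, so the formula does not hold at Err.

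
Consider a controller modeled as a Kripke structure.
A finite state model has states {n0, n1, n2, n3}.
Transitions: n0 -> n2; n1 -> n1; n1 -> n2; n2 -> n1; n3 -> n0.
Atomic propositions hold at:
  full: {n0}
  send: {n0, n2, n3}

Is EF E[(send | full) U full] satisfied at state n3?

Sat(send | full) = {n0, n2, n3}
E[(send | full) U full]: least fixpoint, start Z0 = Sat(full) = {n0}, add states in Sat(send | full) with some successor in Z. Z1 = {n0, n3}; fixed.
Sat(E[(send | full) U full]) = {n0, n3}
EF E[(send | full) U full]: least fixpoint, start Z0 = {n0, n3}, add states with some successor in Z. Already a fixed point.
Sat(EF E[(send | full) U full]) = {n0, n3}
n3 ∈ Sat(EF E[(send | full) U full]) = {n0, n3}, so the formula holds at n3.

Yes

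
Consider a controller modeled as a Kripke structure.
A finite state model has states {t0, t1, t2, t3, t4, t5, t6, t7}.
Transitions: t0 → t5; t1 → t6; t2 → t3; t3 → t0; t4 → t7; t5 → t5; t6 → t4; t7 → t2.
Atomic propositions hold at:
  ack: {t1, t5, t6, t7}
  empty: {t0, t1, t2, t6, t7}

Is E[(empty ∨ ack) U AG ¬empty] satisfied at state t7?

Sat(empty ∨ ack) = {t0, t1, t2, t5, t6, t7}
Sat(¬empty) = {t3, t4, t5}
AG ¬empty: greatest fixpoint, start Z0 = {t3, t4, t5}, keep only states in Sat with every successor in Z. Z1 = {t5}; fixed.
Sat(AG ¬empty) = {t5}
E[(empty ∨ ack) U AG ¬empty]: least fixpoint, start Z0 = Sat(AG ¬empty) = {t5}, add states in Sat(empty ∨ ack) with some successor in Z. Z1 = {t0, t5}; fixed.
Sat(E[(empty ∨ ack) U AG ¬empty]) = {t0, t5}
t7 ∉ Sat(E[(empty ∨ ack) U AG ¬empty]) = {t0, t5}, so the formula does not hold at t7.

No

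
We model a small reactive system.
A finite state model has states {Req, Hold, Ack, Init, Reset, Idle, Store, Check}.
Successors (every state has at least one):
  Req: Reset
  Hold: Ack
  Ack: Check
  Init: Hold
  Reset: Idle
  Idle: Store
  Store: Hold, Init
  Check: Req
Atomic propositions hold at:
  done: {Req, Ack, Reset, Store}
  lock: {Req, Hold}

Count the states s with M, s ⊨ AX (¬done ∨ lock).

Sat(¬done) = {Hold, Init, Idle, Check}
Sat(¬done ∨ lock) = {Req, Hold, Init, Idle, Check}
Sat(AX (¬done ∨ lock)) = {s : every successor in {Req, Hold, Init, Idle, Check}} = {Ack, Init, Reset, Store, Check}
|Sat(AX (¬done ∨ lock))| = |{Ack, Init, Reset, Store, Check}| = 5.

5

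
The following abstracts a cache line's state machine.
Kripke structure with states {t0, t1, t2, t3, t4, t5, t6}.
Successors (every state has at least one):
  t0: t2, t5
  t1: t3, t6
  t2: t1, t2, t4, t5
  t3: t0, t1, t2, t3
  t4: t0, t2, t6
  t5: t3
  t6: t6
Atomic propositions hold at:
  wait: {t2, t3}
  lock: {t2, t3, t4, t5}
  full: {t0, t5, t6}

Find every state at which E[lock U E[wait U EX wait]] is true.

Sat(EX wait) = {s : some successor in {t2, t3}} = {t0, t1, t2, t3, t4, t5}
E[wait U EX wait]: least fixpoint, start Z0 = Sat(EX wait) = {t0, t1, t2, t3, t4, t5}, add states in Sat(wait) with some successor in Z. Already a fixed point.
Sat(E[wait U EX wait]) = {t0, t1, t2, t3, t4, t5}
E[lock U E[wait U EX wait]]: least fixpoint, start Z0 = Sat(E[wait U EX wait]) = {t0, t1, t2, t3, t4, t5}, add states in Sat(lock) with some successor in Z. Already a fixed point.
Sat(E[lock U E[wait U EX wait]]) = {t0, t1, t2, t3, t4, t5}

{t0, t1, t2, t3, t4, t5}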